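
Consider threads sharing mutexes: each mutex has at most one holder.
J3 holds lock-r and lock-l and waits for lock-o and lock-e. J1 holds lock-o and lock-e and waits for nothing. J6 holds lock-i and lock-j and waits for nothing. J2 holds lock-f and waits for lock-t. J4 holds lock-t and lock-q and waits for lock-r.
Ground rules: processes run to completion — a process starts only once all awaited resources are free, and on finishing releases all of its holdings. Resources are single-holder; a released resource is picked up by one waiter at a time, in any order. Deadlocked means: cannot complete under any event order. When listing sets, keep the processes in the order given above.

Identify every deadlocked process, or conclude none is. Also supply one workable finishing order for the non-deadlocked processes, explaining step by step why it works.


No process is deadlocked.
Key observation: all waits point, directly or indirectly, at processes that can finish, so nothing is permanently blocked.
A valid finishing order for the others: J1, J3, J4, J6, J2.
Step-by-step check:
  J1 waits on nothing -> runs at once and releases lock-o and lock-e
  J3 waits on lock-o and lock-e — all released -> runs and releases lock-r and lock-l
  J4 waits on lock-r — all released -> runs and releases lock-t and lock-q
  J6 waits on nothing -> runs at once and releases lock-i and lock-j
  J2 waits on lock-t — all released -> runs and releases lock-f


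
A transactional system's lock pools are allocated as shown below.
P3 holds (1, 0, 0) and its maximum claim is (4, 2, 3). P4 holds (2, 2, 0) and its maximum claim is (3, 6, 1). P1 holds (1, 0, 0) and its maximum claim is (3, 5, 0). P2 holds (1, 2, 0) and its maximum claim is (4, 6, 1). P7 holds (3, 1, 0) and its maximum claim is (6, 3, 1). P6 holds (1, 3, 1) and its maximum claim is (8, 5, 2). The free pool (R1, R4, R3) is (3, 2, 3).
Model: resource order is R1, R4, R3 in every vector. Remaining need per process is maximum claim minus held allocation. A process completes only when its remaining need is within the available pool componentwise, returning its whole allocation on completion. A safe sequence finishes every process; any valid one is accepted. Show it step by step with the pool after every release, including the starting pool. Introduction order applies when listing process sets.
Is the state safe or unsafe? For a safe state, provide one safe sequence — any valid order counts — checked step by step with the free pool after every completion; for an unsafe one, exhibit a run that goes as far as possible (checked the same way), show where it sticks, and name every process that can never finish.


The state is SAFE; one workable sequence: P3, P7, P6, P1, P2, P4.
Key observation: the first exact fit in this order is P3 — it needs (3, 2, 3) with (3, 2, 3) free, meeting a requested resource to the last unit.
Check, step by step:
  pool = (3, 2, 3)
  run P3 (needs (3, 2, 3), free (3, 2, 3)); after release of (1, 0, 0) the pool is (4, 2, 3)
  run P7 (needs (3, 2, 1), free (4, 2, 3)); after release of (3, 1, 0) the pool is (7, 3, 3)
  run P6 (needs (7, 2, 1), free (7, 3, 3)); after release of (1, 3, 1) the pool is (8, 6, 4)
  run P1 (needs (2, 5, 0), free (8, 6, 4)); after release of (1, 0, 0) the pool is (9, 6, 4)
  run P2 (needs (3, 4, 1), free (9, 6, 4)); after release of (1, 2, 0) the pool is (10, 8, 4)
  run P4 (needs (1, 4, 1), free (10, 8, 4)); after release of (2, 2, 0) the pool is (12, 10, 4)


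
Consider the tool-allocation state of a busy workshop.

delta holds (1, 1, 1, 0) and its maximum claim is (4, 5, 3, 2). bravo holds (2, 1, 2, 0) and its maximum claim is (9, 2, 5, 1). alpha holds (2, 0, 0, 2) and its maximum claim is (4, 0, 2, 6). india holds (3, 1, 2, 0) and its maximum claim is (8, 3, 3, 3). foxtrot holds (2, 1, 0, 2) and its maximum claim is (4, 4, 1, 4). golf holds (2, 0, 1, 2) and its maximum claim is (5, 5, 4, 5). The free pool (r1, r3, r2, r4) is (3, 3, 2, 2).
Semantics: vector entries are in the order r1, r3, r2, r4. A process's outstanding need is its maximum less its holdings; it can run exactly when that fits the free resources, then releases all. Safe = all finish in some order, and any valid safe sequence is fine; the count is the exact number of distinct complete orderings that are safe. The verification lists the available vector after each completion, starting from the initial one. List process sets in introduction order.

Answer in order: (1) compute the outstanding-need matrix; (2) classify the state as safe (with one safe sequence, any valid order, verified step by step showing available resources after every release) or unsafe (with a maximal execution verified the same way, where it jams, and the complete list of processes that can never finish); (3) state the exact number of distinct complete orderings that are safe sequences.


(1) Outstanding need per process (order r1, r3, r2, r4):
  delta: (3, 4, 2, 2)
  bravo: (7, 1, 3, 1)
  alpha: (2, 0, 2, 4)
  india: (5, 2, 1, 3)
  foxtrot: (2, 3, 1, 2)
  golf: (3, 5, 3, 3)
(2) SAFE, for example via the order foxtrot, alpha, delta, golf, bravo, india.
Key observation: at foxtrot the run first touches a limit — (2, 3, 1, 2) against (3, 3, 2, 2), exact on a resource it actually requests.
Check, step by step:
  pool = (3, 3, 2, 2)
  run foxtrot (needs (2, 3, 1, 2), free (3, 3, 2, 2)); after release of (2, 1, 0, 2) the pool is (5, 4, 2, 4)
  run alpha (needs (2, 0, 2, 4), free (5, 4, 2, 4)); after release of (2, 0, 0, 2) the pool is (7, 4, 2, 6)
  run delta (needs (3, 4, 2, 2), free (7, 4, 2, 6)); after release of (1, 1, 1, 0) the pool is (8, 5, 3, 6)
  run golf (needs (3, 5, 3, 3), free (8, 5, 3, 6)); after release of (2, 0, 1, 2) the pool is (10, 5, 4, 8)
  run bravo (needs (7, 1, 3, 1), free (10, 5, 4, 8)); after release of (2, 1, 2, 0) the pool is (12, 6, 6, 8)
  run india (needs (5, 2, 1, 3), free (12, 6, 6, 8)); after release of (3, 1, 2, 0) the pool is (15, 7, 8, 8)
(3) The exact count: 54 of the possible complete orderings are safe sequences.


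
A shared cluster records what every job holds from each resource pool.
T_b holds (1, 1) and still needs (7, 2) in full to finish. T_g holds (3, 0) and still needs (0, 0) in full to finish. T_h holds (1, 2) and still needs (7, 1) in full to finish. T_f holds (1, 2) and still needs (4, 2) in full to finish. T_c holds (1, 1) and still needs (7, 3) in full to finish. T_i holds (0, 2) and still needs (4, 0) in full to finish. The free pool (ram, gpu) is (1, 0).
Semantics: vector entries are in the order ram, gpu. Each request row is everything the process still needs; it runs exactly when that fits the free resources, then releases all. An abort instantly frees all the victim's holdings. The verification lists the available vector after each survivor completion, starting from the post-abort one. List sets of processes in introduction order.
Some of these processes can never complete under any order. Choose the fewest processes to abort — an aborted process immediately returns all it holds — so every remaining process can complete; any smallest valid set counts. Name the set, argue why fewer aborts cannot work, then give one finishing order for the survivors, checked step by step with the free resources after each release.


Minimum abort set: T_h and T_c.
Key observation: the returned (2, 3) from T_h and T_c is what brings T_b — unrunnable before, under any order — into play at step 4.
No one abort is enough; case by case: T_b alone leaves T_h blocked (short on ram); T_g alone leaves T_b blocked (short on ram); T_h alone leaves T_b blocked (short on ram); T_f alone leaves T_b blocked (short on ram); T_c alone leaves T_b blocked (short on ram); T_i alone leaves T_b blocked (short on ram).
One survivor order: T_g, T_i, T_f, T_b. Step-by-step check (post-abort pool first):
  pool = (3, 3)
  T_g needs (0, 0) <= (3, 3) -> finishes; pool += (3, 0) = (6, 3)
  T_i needs (4, 0) <= (6, 3) -> finishes; pool += (0, 2) = (6, 5)
  T_f needs (4, 2) <= (6, 5) -> finishes; pool += (1, 2) = (7, 7)
  T_b needs (7, 2) <= (7, 7) -> finishes; pool += (1, 1) = (8, 8)


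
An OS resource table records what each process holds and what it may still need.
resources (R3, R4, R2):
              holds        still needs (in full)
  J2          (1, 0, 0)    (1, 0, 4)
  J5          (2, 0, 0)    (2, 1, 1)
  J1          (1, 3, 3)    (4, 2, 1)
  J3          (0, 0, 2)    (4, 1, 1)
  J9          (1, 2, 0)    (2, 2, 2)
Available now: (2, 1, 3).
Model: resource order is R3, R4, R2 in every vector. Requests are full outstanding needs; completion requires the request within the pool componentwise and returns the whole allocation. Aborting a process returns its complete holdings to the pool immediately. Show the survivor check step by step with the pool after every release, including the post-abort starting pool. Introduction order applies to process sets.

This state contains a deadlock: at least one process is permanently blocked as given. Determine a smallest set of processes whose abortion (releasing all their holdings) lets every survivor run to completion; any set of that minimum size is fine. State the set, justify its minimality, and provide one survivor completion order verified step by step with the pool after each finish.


The answer: abort J1.
Key observation: the returned (1, 3, 3) from J1 is what brings J9 — unrunnable before, under any order — into play at step 3.
Minimality: the empty abort set fails — the state is deadlocked as it stands.
The survivors complete as J5, J2, J9, J3. Step-by-step check (starting from the post-abort pool):
  pool = (3, 4, 6)
  J5: need (2, 1, 1) fits (3, 4, 6); releases (2, 0, 0), pool now (5, 4, 6)
  J2: need (1, 0, 4) fits (5, 4, 6); releases (1, 0, 0), pool now (6, 4, 6)
  J9: need (2, 2, 2) fits (6, 4, 6); releases (1, 2, 0), pool now (7, 6, 6)
  J3: need (4, 1, 1) fits (7, 6, 6); releases (0, 0, 2), pool now (7, 6, 8)


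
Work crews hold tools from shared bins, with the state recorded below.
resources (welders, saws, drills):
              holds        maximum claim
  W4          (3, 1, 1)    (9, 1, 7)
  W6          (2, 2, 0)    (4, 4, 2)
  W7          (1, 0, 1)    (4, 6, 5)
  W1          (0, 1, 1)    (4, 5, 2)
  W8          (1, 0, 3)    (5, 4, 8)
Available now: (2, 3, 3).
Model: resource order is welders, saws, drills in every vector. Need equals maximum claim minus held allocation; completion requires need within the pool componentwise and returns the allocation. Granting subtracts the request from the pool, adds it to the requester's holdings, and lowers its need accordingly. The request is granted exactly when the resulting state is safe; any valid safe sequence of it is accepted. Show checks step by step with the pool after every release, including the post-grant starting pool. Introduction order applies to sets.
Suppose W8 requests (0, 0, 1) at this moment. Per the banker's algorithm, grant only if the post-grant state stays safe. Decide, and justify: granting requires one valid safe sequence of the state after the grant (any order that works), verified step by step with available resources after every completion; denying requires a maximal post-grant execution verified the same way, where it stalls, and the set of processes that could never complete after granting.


DENY. Granting would leave the state unsafe.
Key observation: the pool after W6, W1 is (4, 6, 3); every surviving request exceeds it in drills, so progress ends there.
Pretend the grant happened; the run W6, W1 goes as far as possible. Check, step by step:
  pool = (2, 3, 2)
  W6: need (2, 2, 2) fits (2, 3, 2); releases (2, 2, 0), pool now (4, 5, 2)
  W1: need (4, 4, 1) fits (4, 5, 2); releases (0, 1, 1), pool now (4, 6, 3)
  W4 cannot run: need (6, 0, 6) vs free (4, 6, 3) (insufficient welders and drills)
  W7 cannot run: need (3, 6, 4) vs free (4, 6, 3) (insufficient drills)
  W8 cannot run: need (4, 4, 4) vs free (4, 6, 3) (insufficient drills)
Had the request been granted, W4, W7 and W8 could never finish.


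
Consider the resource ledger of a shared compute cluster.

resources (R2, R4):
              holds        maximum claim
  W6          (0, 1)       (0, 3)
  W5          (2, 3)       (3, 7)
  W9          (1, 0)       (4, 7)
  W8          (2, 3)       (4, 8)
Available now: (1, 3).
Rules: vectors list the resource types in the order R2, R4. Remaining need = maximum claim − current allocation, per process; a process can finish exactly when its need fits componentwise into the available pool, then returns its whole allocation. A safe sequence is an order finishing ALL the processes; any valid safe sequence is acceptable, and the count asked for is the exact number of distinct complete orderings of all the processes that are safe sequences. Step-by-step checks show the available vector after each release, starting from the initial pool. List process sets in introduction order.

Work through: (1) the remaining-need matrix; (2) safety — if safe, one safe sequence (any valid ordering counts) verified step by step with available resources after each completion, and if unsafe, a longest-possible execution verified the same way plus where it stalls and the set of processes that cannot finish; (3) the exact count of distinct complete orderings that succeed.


(1) Need matrix, components ordered R2, R4:
  W6: (0, 2)
  W5: (1, 4)
  W9: (3, 7)
  W8: (2, 5)
(2) The state is SAFE; one workable sequence: W6, W5, W8, W9.
Key observation: the order's first zero-slack moment is W5 ((1, 4) needed, (1, 4) free — a requested resource with nothing to spare).
Check, step by step:
  pool = (1, 3)
  run W6 (needs (0, 2), free (1, 3)); after release of (0, 1) the pool is (1, 4)
  run W5 (needs (1, 4), free (1, 4)); after release of (2, 3) the pool is (3, 7)
  run W8 (needs (2, 5), free (3, 7)); after release of (2, 3) the pool is (5, 10)
  run W9 (needs (3, 7), free (5, 10)); after release of (1, 0) the pool is (6, 10)
(3) Precisely 2 of the possible complete orderings are safe sequences.


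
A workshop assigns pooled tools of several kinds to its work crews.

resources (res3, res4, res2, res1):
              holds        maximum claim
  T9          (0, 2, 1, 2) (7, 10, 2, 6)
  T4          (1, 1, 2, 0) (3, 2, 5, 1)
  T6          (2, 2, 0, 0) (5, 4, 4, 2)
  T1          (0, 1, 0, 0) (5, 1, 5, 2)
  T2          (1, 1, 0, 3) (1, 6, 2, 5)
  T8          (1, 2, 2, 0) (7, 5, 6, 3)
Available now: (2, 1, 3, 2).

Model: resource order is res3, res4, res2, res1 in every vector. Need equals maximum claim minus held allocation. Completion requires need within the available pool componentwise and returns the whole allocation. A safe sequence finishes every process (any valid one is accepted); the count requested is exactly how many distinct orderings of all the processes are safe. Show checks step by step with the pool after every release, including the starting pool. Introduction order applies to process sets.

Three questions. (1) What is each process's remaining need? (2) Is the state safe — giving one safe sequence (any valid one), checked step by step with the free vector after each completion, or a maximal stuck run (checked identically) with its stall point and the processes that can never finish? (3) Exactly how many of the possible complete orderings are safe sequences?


(1) Need matrix, components ordered res3, res4, res2, res1:
  T9: (7, 8, 1, 4)
  T4: (2, 1, 3, 1)
  T6: (3, 2, 4, 2)
  T1: (5, 0, 5, 2)
  T2: (0, 5, 2, 2)
  T8: (6, 3, 4, 3)
(2) SAFE — a valid safe sequence is T4, T6, T1, T2, T8, T9.
Key observation: T4 marks the first exact bind of the order: its need (2, 1, 3, 1) fits the free (2, 1, 3, 2) with zero slack on a requested resource.
Step-by-step check:
  pool = (2, 1, 3, 2)
  run T4 (needs (2, 1, 3, 1), free (2, 1, 3, 2)); after release of (1, 1, 2, 0) the pool is (3, 2, 5, 2)
  run T6 (needs (3, 2, 4, 2), free (3, 2, 5, 2)); after release of (2, 2, 0, 0) the pool is (5, 4, 5, 2)
  run T1 (needs (5, 0, 5, 2), free (5, 4, 5, 2)); after release of (0, 1, 0, 0) the pool is (5, 5, 5, 2)
  run T2 (needs (0, 5, 2, 2), free (5, 5, 5, 2)); after release of (1, 1, 0, 3) the pool is (6, 6, 5, 5)
  run T8 (needs (6, 3, 4, 3), free (6, 6, 5, 5)); after release of (1, 2, 2, 0) the pool is (7, 8, 7, 5)
  run T9 (needs (7, 8, 1, 4), free (7, 8, 7, 5)); after release of (0, 2, 1, 2) the pool is (7, 10, 8, 7)
(3) Precisely 1 of the possible complete orderings is a safe sequence.


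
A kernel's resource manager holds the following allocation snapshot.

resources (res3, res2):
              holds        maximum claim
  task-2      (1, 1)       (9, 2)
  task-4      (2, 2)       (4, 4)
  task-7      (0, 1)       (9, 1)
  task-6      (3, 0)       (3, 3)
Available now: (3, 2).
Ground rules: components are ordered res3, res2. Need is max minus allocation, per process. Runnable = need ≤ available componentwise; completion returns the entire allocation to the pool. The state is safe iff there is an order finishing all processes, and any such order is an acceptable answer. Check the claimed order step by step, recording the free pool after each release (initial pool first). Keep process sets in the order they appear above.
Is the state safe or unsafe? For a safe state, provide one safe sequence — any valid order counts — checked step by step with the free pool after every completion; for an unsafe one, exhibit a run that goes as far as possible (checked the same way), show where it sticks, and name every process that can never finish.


SAFE — a valid safe sequence is task-4, task-6, task-2, task-7.
Key observation: task-4 is the earliest step where a requested resource binds exactly: need (2, 2), pool (3, 2) at its turn.
Verifying each step:
  pool = (3, 2)
  run task-4 (needs (2, 2), free (3, 2)); after release of (2, 2) the pool is (5, 4)
  run task-6 (needs (0, 3), free (5, 4)); after release of (3, 0) the pool is (8, 4)
  run task-2 (needs (8, 1), free (8, 4)); after release of (1, 1) the pool is (9, 5)
  run task-7 (needs (9, 0), free (9, 5)); after release of (0, 1) the pool is (9, 6)


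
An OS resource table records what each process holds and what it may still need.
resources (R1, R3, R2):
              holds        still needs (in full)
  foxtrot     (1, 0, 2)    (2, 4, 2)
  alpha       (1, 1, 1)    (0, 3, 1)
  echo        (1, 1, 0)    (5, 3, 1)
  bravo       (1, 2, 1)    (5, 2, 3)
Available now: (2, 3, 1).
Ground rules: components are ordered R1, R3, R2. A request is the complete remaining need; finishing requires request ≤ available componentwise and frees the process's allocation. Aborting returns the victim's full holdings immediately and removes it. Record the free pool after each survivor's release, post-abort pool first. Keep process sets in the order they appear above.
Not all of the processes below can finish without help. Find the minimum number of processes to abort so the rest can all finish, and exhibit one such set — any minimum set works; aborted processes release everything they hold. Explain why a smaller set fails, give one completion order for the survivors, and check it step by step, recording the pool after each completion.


Minimum abort set: echo.
Key observation: before aborting echo, bravo was permanently blocked — no order could ever run it; afterwards it completes at step 3.
No smaller set exists: with zero aborts the deadlock remains.
One survivor order: alpha, foxtrot, bravo. Walking it through (post-abort pool first):
  pool = (3, 4, 1)
  alpha needs (0, 3, 1) <= (3, 4, 1) -> finishes; pool += (1, 1, 1) = (4, 5, 2)
  foxtrot needs (2, 4, 2) <= (4, 5, 2) -> finishes; pool += (1, 0, 2) = (5, 5, 4)
  bravo needs (5, 2, 3) <= (5, 5, 4) -> finishes; pool += (1, 2, 1) = (6, 7, 5)


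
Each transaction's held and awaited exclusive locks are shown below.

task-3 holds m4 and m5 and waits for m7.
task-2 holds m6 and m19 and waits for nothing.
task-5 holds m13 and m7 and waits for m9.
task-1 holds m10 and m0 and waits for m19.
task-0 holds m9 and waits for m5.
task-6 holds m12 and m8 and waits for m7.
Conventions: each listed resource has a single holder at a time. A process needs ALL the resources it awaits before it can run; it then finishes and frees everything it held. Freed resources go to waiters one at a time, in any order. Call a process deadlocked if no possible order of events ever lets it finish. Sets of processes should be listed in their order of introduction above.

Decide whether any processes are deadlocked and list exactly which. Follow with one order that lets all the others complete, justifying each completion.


The deadlocked set is task-3, task-5, task-0 and task-6.
Key observation: the knot is the closed ring of waits task-3 -> task-5 -> task-0 -> task-3; task-6 waits into the deadlock from upstream.
The rest can finish in the order task-2, task-1.
Verifying each step:
  task-2: no waits; runs immediately, freeing m6 and m19
  task-1 waits on m19 — all released -> runs and releases m10 and m0


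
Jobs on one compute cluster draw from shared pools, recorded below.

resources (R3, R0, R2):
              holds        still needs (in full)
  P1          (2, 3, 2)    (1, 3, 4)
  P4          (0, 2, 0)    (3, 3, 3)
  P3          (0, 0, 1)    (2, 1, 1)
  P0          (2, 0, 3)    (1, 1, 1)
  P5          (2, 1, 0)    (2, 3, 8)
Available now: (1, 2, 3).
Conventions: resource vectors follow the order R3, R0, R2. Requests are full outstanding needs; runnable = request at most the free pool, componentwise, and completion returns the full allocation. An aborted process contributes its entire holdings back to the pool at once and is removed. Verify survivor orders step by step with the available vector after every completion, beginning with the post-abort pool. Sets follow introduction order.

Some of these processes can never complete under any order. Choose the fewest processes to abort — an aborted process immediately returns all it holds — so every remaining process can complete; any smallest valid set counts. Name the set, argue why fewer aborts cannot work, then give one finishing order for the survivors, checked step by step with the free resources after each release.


The answer: abort P5.
Key observation: aborting P5 returns (2, 1, 0), and P4 — hopeless before — runs at step 2 with the returned capacity in the pool.
Minimality: the empty abort set fails — the state is deadlocked as it stands.
The survivors complete as P3, P4, P1, P0. Walking it through (starting from the post-abort pool):
  pool = (3, 3, 3)
  P3: need (2, 1, 1) fits (3, 3, 3); releases (0, 0, 1), pool now (3, 3, 4)
  P4: need (3, 3, 3) fits (3, 3, 4); releases (0, 2, 0), pool now (3, 5, 4)
  P1: need (1, 3, 4) fits (3, 5, 4); releases (2, 3, 2), pool now (5, 8, 6)
  P0: need (1, 1, 1) fits (5, 8, 6); releases (2, 0, 3), pool now (7, 8, 9)


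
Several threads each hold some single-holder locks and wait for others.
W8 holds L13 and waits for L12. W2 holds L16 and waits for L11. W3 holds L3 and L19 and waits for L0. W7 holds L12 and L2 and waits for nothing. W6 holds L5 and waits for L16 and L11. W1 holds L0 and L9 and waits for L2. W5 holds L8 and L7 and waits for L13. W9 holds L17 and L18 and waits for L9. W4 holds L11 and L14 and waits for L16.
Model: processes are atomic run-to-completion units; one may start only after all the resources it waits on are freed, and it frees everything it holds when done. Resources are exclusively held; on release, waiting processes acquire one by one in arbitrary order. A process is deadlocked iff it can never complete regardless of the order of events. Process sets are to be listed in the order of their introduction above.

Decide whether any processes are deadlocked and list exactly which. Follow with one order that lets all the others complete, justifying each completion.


Deadlocked: W2, W6 and W4.
Key observation: along W2 -> W4 -> W2, each member waits on what the next one holds — a deadlock; W6 waits into the deadlock from upstream.
A valid finishing order for the others: W7, W1, W8, W5, W3, W9.
Check, step by step:
  W7 waits on nothing -> runs at once and releases L12 and L2
  W1: everything it awaited (L2) is free; runs, freeing L0 and L9
  W8: everything it awaited (L12) is free; runs, freeing L13
  W5: everything it awaited (L13) is free; runs, freeing L8 and L7
  W3: everything it awaited (L0) is free; runs, freeing L3 and L19
  W9: everything it awaited (L9) is free; runs, freeing L17 and L18


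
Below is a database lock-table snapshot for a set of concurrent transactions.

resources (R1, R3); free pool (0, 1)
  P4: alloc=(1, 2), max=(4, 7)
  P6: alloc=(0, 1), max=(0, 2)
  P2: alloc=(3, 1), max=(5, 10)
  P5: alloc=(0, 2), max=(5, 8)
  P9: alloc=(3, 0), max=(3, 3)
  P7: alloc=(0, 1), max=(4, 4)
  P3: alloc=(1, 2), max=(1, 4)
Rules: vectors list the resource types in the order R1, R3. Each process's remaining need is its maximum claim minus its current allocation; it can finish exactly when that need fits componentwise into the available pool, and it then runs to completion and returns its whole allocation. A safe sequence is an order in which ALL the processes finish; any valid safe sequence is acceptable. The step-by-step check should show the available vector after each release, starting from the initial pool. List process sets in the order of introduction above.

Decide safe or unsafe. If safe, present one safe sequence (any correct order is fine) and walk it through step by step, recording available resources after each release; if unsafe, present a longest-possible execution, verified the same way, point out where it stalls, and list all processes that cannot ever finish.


SAFE. One safe sequence: P6, P3, P9, P7, P4, P5, P2.
Key observation: the first exact fit in this order is P6 — it needs (0, 1) with (0, 1) free, meeting a requested resource to the last unit.
Verifying each step:
  pool = (0, 1)
  P6: need (0, 1) fits (0, 1); releases (0, 1), pool now (0, 2)
  P3: need (0, 2) fits (0, 2); releases (1, 2), pool now (1, 4)
  P9: need (0, 3) fits (1, 4); releases (3, 0), pool now (4, 4)
  P7: need (4, 3) fits (4, 4); releases (0, 1), pool now (4, 5)
  P4: need (3, 5) fits (4, 5); releases (1, 2), pool now (5, 7)
  P5: need (5, 6) fits (5, 7); releases (0, 2), pool now (5, 9)
  P2: need (2, 9) fits (5, 9); releases (3, 1), pool now (8, 10)


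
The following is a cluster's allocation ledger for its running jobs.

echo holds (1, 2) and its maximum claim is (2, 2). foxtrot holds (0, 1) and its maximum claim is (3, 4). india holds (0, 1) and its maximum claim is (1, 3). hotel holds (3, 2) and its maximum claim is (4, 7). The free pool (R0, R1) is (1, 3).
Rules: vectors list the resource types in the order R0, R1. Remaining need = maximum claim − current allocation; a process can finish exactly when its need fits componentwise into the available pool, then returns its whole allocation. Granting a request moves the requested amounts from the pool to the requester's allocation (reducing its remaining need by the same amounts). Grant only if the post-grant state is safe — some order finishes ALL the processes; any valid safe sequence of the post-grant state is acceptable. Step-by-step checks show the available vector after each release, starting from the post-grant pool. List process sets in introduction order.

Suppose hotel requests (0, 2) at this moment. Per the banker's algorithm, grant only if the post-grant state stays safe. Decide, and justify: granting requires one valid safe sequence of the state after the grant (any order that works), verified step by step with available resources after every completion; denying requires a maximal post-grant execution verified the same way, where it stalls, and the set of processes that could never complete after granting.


GRANT — the state after the grant stays safe, e.g. via echo, hotel, foxtrot, india.
Key observation: post-grant, (1, 1) remains, and an order beginning with echo completes everyone.
Verifying the post-grant state step by step:
  pool = (1, 1)
  echo needs (1, 0) <= (1, 1) -> finishes; pool += (1, 2) = (2, 3)
  hotel needs (1, 3) <= (2, 3) -> finishes; pool += (3, 4) = (5, 7)
  foxtrot needs (3, 3) <= (5, 7) -> finishes; pool += (0, 1) = (5, 8)
  india needs (1, 2) <= (5, 8) -> finishes; pool += (0, 1) = (5, 9)


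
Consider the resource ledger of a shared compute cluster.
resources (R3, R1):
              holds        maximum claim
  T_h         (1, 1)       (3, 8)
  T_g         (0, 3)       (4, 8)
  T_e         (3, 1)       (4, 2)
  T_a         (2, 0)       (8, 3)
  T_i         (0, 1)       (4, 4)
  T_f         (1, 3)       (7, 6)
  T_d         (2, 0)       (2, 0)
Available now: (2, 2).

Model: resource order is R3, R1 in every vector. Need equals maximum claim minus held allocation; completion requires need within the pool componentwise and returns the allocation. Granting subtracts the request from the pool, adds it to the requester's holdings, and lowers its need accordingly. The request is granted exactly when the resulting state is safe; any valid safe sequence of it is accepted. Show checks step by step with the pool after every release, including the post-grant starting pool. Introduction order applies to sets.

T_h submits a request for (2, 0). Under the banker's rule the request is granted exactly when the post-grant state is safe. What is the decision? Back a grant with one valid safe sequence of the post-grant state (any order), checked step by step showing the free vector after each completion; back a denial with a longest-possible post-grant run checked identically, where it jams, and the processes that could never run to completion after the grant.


DENY: after the grant no complete ordering would exist.
Key observation: after T_d, T_e, T_i the pool peaks at (5, 4), and each blocked process is short somewhere: T_h on R1; T_g on R1; T_a on R3; T_f on R3.
On the post-grant state, T_d, T_e, T_i is a maximal run — nothing extends it. Walking it through:
  pool = (0, 2)
  T_d: need (0, 0) fits (0, 2); releases (2, 0), pool now (2, 2)
  T_e: need (1, 1) fits (2, 2); releases (3, 1), pool now (5, 3)
  T_i: need (4, 3) fits (5, 3); releases (0, 1), pool now (5, 4)
  T_h cannot run: need (0, 7) vs free (5, 4) (insufficient R1)
  T_g cannot run: need (4, 5) vs free (5, 4) (insufficient R1)
  T_a cannot run: need (6, 3) vs free (5, 4) (insufficient R3)
  T_f cannot run: need (6, 3) vs free (5, 4) (insufficient R3)
Post-grant, the permanently blocked set is T_h, T_g, T_a and T_f.


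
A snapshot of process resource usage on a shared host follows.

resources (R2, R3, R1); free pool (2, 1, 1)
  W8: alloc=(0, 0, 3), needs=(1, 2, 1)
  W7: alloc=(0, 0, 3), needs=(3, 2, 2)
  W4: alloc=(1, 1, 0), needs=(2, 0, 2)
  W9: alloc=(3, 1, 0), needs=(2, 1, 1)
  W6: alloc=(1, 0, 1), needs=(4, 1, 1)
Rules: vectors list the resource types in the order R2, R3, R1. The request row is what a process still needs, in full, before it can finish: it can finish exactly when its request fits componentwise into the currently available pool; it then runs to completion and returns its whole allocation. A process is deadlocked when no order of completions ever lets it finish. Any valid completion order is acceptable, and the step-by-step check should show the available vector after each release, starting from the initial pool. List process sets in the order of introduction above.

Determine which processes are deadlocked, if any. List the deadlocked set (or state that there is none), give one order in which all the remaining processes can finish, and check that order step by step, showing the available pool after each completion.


No process is deadlocked.
Key observation: there is always a runnable process — W9 first — so the state unwinds completely.
The rest can finish in the order W9, W8, W6, W7, W4. Verifying each step:
  pool = (2, 1, 1)
  run W9 (needs (2, 1, 1), free (2, 1, 1)); after release of (3, 1, 0) the pool is (5, 2, 1)
  run W8 (needs (1, 2, 1), free (5, 2, 1)); after release of (0, 0, 3) the pool is (5, 2, 4)
  run W6 (needs (4, 1, 1), free (5, 2, 4)); after release of (1, 0, 1) the pool is (6, 2, 5)
  run W7 (needs (3, 2, 2), free (6, 2, 5)); after release of (0, 0, 3) the pool is (6, 2, 8)
  run W4 (needs (2, 0, 2), free (6, 2, 8)); after release of (1, 1, 0) the pool is (7, 3, 8)


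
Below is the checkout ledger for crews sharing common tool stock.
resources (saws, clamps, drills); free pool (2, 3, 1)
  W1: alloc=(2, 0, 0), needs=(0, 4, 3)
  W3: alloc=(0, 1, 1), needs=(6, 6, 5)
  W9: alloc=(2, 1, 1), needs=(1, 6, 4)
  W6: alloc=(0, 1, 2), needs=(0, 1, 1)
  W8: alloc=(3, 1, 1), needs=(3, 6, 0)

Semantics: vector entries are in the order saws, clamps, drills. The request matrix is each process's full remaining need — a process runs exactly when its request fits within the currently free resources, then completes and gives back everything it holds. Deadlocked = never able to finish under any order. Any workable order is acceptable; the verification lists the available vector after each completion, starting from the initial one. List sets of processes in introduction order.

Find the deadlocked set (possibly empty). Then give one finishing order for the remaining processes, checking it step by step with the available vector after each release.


Deadlocked set: W3, W9 and W8.
Key observation: even finishing W6, W1 leaves just (4, 4, 3) free — too little clamps for any of the remaining processes.
A valid finishing order for the others: W6, W1. Walking it through:
  pool = (2, 3, 1)
  run W6 (needs (0, 1, 1), free (2, 3, 1)); after release of (0, 1, 2) the pool is (2, 4, 3)
  run W1 (needs (0, 4, 3), free (2, 4, 3)); after release of (2, 0, 0) the pool is (4, 4, 3)
None of the blocked processes ever fits:
  W3 cannot run: need (6, 6, 5) vs free (4, 4, 3) (insufficient saws, clamps and drills)
  W9 cannot run: need (1, 6, 4) vs free (4, 4, 3) (insufficient clamps and drills)
  W8 cannot run: need (3, 6, 0) vs free (4, 4, 3) (insufficient clamps)


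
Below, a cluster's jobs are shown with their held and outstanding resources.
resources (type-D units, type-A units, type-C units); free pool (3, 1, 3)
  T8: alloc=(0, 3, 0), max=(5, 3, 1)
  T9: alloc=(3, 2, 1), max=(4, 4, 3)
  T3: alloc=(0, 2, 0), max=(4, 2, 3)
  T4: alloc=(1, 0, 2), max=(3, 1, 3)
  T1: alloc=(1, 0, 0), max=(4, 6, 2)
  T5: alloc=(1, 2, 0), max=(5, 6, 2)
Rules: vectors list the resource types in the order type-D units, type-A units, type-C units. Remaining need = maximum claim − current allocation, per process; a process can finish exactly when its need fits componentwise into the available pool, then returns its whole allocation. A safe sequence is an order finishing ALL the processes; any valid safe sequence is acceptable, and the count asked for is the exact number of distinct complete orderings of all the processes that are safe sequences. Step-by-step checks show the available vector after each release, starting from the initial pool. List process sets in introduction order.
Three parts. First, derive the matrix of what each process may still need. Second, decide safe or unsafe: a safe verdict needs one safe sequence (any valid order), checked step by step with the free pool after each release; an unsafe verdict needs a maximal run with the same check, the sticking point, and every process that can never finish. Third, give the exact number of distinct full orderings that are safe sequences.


(1) Remaining need (order type-D units, type-A units, type-C units):
  T8: (5, 0, 1)
  T9: (1, 2, 2)
  T3: (4, 0, 3)
  T4: (2, 1, 1)
  T1: (3, 6, 2)
  T5: (4, 4, 2)
(2) SAFE, for example via the order T4, T3, T9, T5, T8, T1.
Key observation: the order's first zero-slack moment is T4 ((2, 1, 1) needed, (3, 1, 3) free — a requested resource with nothing to spare).
Step-by-step check:
  pool = (3, 1, 3)
  T4 needs (2, 1, 1) <= (3, 1, 3) -> finishes; pool += (1, 0, 2) = (4, 1, 5)
  T3 needs (4, 0, 3) <= (4, 1, 5) -> finishes; pool += (0, 2, 0) = (4, 3, 5)
  T9 needs (1, 2, 2) <= (4, 3, 5) -> finishes; pool += (3, 2, 1) = (7, 5, 6)
  T5 needs (4, 4, 2) <= (7, 5, 6) -> finishes; pool += (1, 2, 0) = (8, 7, 6)
  T8 needs (5, 0, 1) <= (8, 7, 6) -> finishes; pool += (0, 3, 0) = (8, 10, 6)
  T1 needs (3, 6, 2) <= (8, 10, 6) -> finishes; pool += (1, 0, 0) = (9, 10, 6)
(3) Precisely 4 of the possible complete orderings are safe sequences.


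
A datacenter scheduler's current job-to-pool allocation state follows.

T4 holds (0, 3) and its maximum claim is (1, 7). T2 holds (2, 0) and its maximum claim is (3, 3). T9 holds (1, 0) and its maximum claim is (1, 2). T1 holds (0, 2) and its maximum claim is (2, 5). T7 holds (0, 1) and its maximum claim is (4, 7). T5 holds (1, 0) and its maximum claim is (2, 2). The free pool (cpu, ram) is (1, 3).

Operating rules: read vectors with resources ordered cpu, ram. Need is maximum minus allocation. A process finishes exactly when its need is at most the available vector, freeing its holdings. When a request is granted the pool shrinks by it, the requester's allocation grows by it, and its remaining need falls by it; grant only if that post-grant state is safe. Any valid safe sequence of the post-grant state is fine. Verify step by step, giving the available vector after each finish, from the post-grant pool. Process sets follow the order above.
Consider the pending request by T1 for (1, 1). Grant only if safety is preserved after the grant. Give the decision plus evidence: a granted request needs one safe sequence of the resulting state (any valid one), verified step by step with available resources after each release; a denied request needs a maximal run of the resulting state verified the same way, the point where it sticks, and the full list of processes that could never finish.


GRANT. The post-grant state is safe; one safe sequence: T9, T5, T1, T2, T4, T7.
Key observation: (0, 2) free after granting still covers T9 first, and each release covers the next.
Check on the post-grant state, step by step:
  pool = (0, 2)
  run T9 (needs (0, 2), free (0, 2)); after release of (1, 0) the pool is (1, 2)
  run T5 (needs (1, 2), free (1, 2)); after release of (1, 0) the pool is (2, 2)
  run T1 (needs (1, 2), free (2, 2)); after release of (1, 3) the pool is (3, 5)
  run T2 (needs (1, 3), free (3, 5)); after release of (2, 0) the pool is (5, 5)
  run T4 (needs (1, 4), free (5, 5)); after release of (0, 3) the pool is (5, 8)
  run T7 (needs (4, 6), free (5, 8)); after release of (0, 1) the pool is (5, 9)


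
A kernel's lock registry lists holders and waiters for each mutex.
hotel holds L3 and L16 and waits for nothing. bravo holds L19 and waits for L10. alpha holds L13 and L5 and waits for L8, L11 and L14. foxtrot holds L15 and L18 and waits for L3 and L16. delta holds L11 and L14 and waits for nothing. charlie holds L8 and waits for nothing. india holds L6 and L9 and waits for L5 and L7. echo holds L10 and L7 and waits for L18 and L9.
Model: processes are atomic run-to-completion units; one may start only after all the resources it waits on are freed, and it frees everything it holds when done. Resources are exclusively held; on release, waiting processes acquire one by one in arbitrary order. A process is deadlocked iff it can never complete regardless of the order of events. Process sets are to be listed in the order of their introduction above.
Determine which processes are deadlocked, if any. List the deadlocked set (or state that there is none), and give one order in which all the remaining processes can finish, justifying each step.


Deadlocked: bravo, india and echo.
Key observation: the knot is the closed ring of waits echo -> india -> echo; bravo waits into the deadlock from upstream.
One completion order for the rest: delta, hotel, charlie, foxtrot, alpha.
Check, step by step:
  delta waits on nothing -> runs at once and releases L11 and L14
  hotel waits on nothing -> runs at once and releases L3 and L16
  charlie waits on nothing -> runs at once and releases L8
  foxtrot: everything it awaited (L3 and L16) is free; runs, freeing L15 and L18
  alpha: everything it awaited (L8, L11 and L14) is free; runs, freeing L13 and L5


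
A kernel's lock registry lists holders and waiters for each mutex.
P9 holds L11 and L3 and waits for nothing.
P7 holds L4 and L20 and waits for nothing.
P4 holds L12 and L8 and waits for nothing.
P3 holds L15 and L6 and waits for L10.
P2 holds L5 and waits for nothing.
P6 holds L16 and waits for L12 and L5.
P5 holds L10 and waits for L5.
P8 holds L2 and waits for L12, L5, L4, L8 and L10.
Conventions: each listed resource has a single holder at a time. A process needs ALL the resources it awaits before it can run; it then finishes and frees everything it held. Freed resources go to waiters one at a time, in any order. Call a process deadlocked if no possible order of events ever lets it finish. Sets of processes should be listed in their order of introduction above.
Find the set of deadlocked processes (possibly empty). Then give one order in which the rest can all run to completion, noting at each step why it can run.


The deadlocked set is empty.
Key observation: the waits form no ring: some process can always run, and its releases unblock the others one by one.
One completion order for the rest: P4, P7, P9, P2, P6, P5, P8, P3.
Check, step by step:
  P4: no waits; runs immediately, freeing L12 and L8
  P7: no waits; runs immediately, freeing L4 and L20
  P9: no waits; runs immediately, freeing L11 and L3
  P2: no waits; runs immediately, freeing L5
  P6 waits on L12 and L5 — all released -> runs and releases L16
  P5 waits on L5 — all released -> runs and releases L10
  P8 waits on L12, L5, L4, L8 and L10 — all released -> runs and releases L2
  P3 waits on L10 — all released -> runs and releases L15 and L6
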